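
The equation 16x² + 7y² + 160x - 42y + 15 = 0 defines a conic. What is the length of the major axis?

Rearranging, 16(x² + 10x) + 7(y² - 6y) = -15.
Completing the square gives 16(x + 5)² + 7(y - 3)² = -15 + 400 + 63 = 448.
Divide through by 448 to get (x + 5)²/28 + (y - 3)²/64 = 1.
Ellipse, center (-5, 3), major axis vertical; a² = 64, b² = 28.
a² = 64 so a = 8; the major axis has length 2a = 16.

16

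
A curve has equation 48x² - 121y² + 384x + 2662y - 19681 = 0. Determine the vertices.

Group: 48(x² + 8x) -121(y² - 22y) = 19681
Complete the square: 48(x + 4)² -121(y - 11)² = 19681 + 768 - 14641 = 5808
Divide by 5808: (x + 4)²/121 - (y - 11)²/48 = 1
Hyperbola, center (-4, 11), transverse axis horizontal; a² = 121, b² = 48.
a = 11. Vertices at (h ± a, k).

(-15, 11) and (7, 11)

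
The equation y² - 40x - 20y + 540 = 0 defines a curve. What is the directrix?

x = 1

Only y is squared. Complete the square in y: (y - 10)² = 40(x - 11).
Vertex (11, 10); 4p = 40 so p = 10. Opens right.
Directrix is the vertical line x = h − p = 11 − (10) = 1.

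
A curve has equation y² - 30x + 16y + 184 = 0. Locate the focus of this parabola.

(23/2, -8)

Only y is squared. Complete the square in y: (y + 8)² = 30(x - 4).
Vertex (4, -8); 4p = 30 so p = 15/2. Opens right.
Focus is p units from the vertex along the axis: (h + p, k).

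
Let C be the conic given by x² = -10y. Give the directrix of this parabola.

y = 5/2

Vertex (0, 0); 4p = -10 so p = -5/2. Opens down.
Directrix is the horizontal line y = k − p = 0 − (-5/2) = 5/2.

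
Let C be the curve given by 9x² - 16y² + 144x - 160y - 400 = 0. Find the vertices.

(-16, -5) and (0, -5)

9(x² + 16x) -16(y² + 10y) = 400
Completing the square gives 9(x + 8)² -16(y + 5)² = 400 + 576 - 400 = 576.
Divide by 576: (x + 8)²/64 - (y + 5)²/36 = 1
Hyperbola, center (-8, -5), transverse axis horizontal; a² = 64, b² = 36.
a = 8. Vertices at (h ± a, k).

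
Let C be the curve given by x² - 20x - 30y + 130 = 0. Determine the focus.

(10, 17/2)

Only x is squared. Complete the square in x: (x - 10)² = 30(y - 1).
Vertex (10, 1); 4p = 30 so p = 15/2. Opens up.
Focus is p units from the vertex along the axis: (h, k + p).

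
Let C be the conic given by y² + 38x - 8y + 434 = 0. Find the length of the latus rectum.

Only y is squared. Complete the square in y: (y - 4)² = -38(x + 11).
Vertex (-11, 4); 4p = -38 so p = -19/2. Opens left.
Latus rectum length = |4p| = 38.

38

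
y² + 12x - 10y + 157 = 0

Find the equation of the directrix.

Only y is squared. Complete the square in y: (y - 5)² = -12(x + 11).
Vertex (-11, 5); 4p = -12 so p = -3. Opens left.
Directrix is the vertical line x = h − p = -11 − (-3) = -8.

x = -8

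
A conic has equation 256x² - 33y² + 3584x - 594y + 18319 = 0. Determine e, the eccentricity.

Group: 256(x² + 14x) -33(y² + 18y) = -18319
256(x + 7)² -33(y + 9)² = -18319 + 12544 - 2673 = -8448
Dividing both sides by -8448: (y + 9)²/256 - (x + 7)²/33 = 1
Hyperbola, center (-7, -9), transverse axis vertical; a² = 256, b² = 33.
c² = a² + b² = 289, so c = 17.
e = c/a = 17/16.

e = 17/16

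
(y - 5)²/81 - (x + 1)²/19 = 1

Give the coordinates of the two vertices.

(-1, -4) and (-1, 14)

Center (-1, 5). The positive term is the y-term, so the transverse axis is vertical; a² = 81, b² = 19.
a = 9. Vertices at (h, k ± a).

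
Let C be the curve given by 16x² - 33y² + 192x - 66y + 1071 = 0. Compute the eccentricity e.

e = 7/4

16(x² + 12x) -33(y² + 2y) = -1071
Completing the square gives 16(x + 6)² -33(y + 1)² = -1071 + 576 - 33 = -528.
Divide by -528: (y + 1)²/16 - (x + 6)²/33 = 1
Hyperbola, center (-6, -1), transverse axis vertical; a² = 16, b² = 33.
c² = a² + b² = 49, so c = 7.
e = c/a = 7/4.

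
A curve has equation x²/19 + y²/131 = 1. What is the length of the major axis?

Center (0, 0). The larger denominator 131 sits under the y-term, so the major axis is vertical; a² = 131, b² = 19.
a² = 131 so a = √131; the major axis has length 2a = 2√131.

2√131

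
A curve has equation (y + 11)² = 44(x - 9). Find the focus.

Vertex (9, -11); 4p = 44 so p = 11. Opens right.
Focus is p units from the vertex along the axis: (h + p, k).

(20, -11)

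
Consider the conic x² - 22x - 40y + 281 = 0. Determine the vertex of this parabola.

(11, 4)

Only x is squared. Complete the square in x: (x - 11)² = 40(y - 4).
Vertex (11, 4); 4p = 40 so p = 10. Opens up.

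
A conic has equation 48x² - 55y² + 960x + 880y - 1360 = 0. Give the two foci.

48(x² + 20x) -55(y² - 16y) = 1360
Complete the square: 48(x + 10)² -55(y - 8)² = 1360 + 4800 - 3520 = 2640
Divide by 2640: (x + 10)²/55 - (y - 8)²/48 = 1
Hyperbola, center (-10, 8), transverse axis horizontal; a² = 55, b² = 48.
c² = a² + b² = 55 + 48 = 103, so c = √103.
Foci lie on the horizontal axis through the center: (h ± c, k).

(-10 - √103, 8) and (-10 + √103, 8)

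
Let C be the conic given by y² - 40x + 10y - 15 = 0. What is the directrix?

Only y is squared. Complete the square in y: (y + 5)² = 40(x + 1).
Vertex (-1, -5); 4p = 40 so p = 10. Opens right.
Directrix is the vertical line x = h − p = -1 − (10) = -11.

x = -11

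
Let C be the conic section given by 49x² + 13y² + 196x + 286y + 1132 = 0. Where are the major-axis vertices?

(-2, -18) and (-2, -4)

Group: 49(x² + 4x) + 13(y² + 22y) = -1132
Complete the square: 49(x + 2)² + 13(y + 11)² = -1132 + 196 + 1573 = 637
Divide by 637: (x + 2)²/13 + (y + 11)²/49 = 1
Ellipse, center (-2, -11), major axis vertical; a² = 49, b² = 13.
a = 7. Vertices at (h, k ± a).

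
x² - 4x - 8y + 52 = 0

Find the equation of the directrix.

Only x is squared. Complete the square in x: (x - 2)² = 8(y - 6).
Vertex (2, 6); 4p = 8 so p = 2. Opens up.
Directrix is the horizontal line y = k − p = 6 − (2) = 4.

y = 4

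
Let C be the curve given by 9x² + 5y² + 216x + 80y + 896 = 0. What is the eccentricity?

Collect terms: 9(x² + 24x) + 5(y² + 16y) = -896
Complete the square: 9(x + 12)² + 5(y + 8)² = -896 + 1296 + 320 = 720
Dividing both sides by 720: (x + 12)²/80 + (y + 8)²/144 = 1
Ellipse, center (-12, -8), major axis vertical; a² = 144, b² = 80.
c² = a² - b² = 64, so c = 8.
e = c/a = 8/12 = 2/3.

e = 2/3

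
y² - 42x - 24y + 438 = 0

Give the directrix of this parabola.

x = -7/2

Only y is squared. Complete the square in y: (y - 12)² = 42(x - 7).
Vertex (7, 12); 4p = 42 so p = 21/2. Opens right.
Directrix is the vertical line x = h − p = 7 − (21/2) = -7/2.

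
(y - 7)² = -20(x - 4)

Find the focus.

(-1, 7)

Vertex (4, 7); 4p = -20 so p = -5. Opens left.
Focus is p units from the vertex along the axis: (h + p, k).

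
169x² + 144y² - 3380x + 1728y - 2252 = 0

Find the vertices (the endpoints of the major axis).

(10, -19) and (10, 7)

169(x² - 20x) + 144(y² + 12y) = 2252
Complete the square: 169(x - 10)² + 144(y + 6)² = 2252 + 16900 + 5184 = 24336
Divide through by 24336 to get (x - 10)²/144 + (y + 6)²/169 = 1.
Ellipse, center (10, -6), major axis vertical; a² = 169, b² = 144.
a = 13. Vertices at (h, k ± a).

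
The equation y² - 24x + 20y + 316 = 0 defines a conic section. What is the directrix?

Only y is squared. Complete the square in y: (y + 10)² = 24(x - 9).
Vertex (9, -10); 4p = 24 so p = 6. Opens right.
Directrix is the vertical line x = h − p = 9 − (6) = 3.

x = 3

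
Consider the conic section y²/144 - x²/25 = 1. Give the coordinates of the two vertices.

Center (0, 0). The positive term is the y-term, so the transverse axis is vertical; a² = 144, b² = 25.
a = 12. Vertices at (h, k ± a).

(0, -12) and (0, 12)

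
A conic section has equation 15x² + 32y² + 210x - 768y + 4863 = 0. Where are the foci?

(-7 - √17, 12) and (-7 + √17, 12)

Group the x- and y-terms: 15(x² + 14x) + 32(y² - 24y) = -4863
Complete the square: 15(x + 7)² + 32(y - 12)² = -4863 + 735 + 4608 = 480
Divide by 480: (x + 7)²/32 + (y - 12)²/15 = 1
Ellipse, center (-7, 12), major axis horizontal; a² = 32, b² = 15.
c² = a² - b² = 32 - 15 = 17, so c = √17.
Foci lie on the horizontal axis through the center: (h ± c, k).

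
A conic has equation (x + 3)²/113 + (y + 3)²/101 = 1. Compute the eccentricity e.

Center (-3, -3). The larger denominator 113 sits under the x-term, so the major axis is horizontal; a² = 113, b² = 101.
c² = a² - b² = 12, so c = 2√3.
e = c/a = 2√3/√113 = 2√339/113.

e = 2√339/113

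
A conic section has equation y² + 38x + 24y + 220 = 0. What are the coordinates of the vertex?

(-2, -12)

Only y is squared. Complete the square in y: (y + 12)² = -38(x + 2).
Vertex (-2, -12); 4p = -38 so p = -19/2. Opens left.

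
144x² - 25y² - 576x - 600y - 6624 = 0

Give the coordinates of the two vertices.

Collect terms: 144(x² - 4x) -25(y² + 24y) = 6624
Complete the square: 144(x - 2)² -25(y + 12)² = 6624 + 576 - 3600 = 3600
Divide by 3600: (x - 2)²/25 - (y + 12)²/144 = 1
Hyperbola, center (2, -12), transverse axis horizontal; a² = 25, b² = 144.
a = 5. Vertices at (h ± a, k).

(-3, -12) and (7, -12)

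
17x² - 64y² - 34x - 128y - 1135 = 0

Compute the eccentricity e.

e = 9/8

Rearranging, 17(x² - 2x) -64(y² + 2y) = 1135.
Complete the square in x and y: 17(x - 1)² -64(y + 1)² = 1135 + 17 - 64 = 1088
Divide by 1088: (x - 1)²/64 - (y + 1)²/17 = 1
Hyperbola, center (1, -1), transverse axis horizontal; a² = 64, b² = 17.
c² = a² + b² = 81, so c = 9.
e = c/a = 9/8.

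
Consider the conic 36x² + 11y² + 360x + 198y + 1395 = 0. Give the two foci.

Group: 36(x² + 10x) + 11(y² + 18y) = -1395
Complete the square in x and y: 36(x + 5)² + 11(y + 9)² = -1395 + 900 + 891 = 396
Dividing both sides by 396: (x + 5)²/11 + (y + 9)²/36 = 1
Ellipse, center (-5, -9), major axis vertical; a² = 36, b² = 11.
c² = a² - b² = 36 - 11 = 25, so c = 5.
Foci lie on the vertical axis through the center: (h, k ± c).

(-5, -14) and (-5, -4)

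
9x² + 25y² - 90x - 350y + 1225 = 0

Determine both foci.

(1, 7) and (9, 7)

Collect terms: 9(x² - 10x) + 25(y² - 14y) = -1225
9(x - 5)² + 25(y - 7)² = -1225 + 225 + 1225 = 225
Divide through by 225 to get (x - 5)²/25 + (y - 7)²/9 = 1.
Ellipse, center (5, 7), major axis horizontal; a² = 25, b² = 9.
c² = a² - b² = 25 - 9 = 16, so c = 4.
Foci lie on the horizontal axis through the center: (h ± c, k).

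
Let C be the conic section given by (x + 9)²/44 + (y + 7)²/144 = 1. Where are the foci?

(-9, -17) and (-9, 3)

Center (-9, -7). The larger denominator 144 sits under the y-term, so the major axis is vertical; a² = 144, b² = 44.
c² = a² - b² = 144 - 44 = 100, so c = 10.
Foci lie on the vertical axis through the center: (h, k ± c).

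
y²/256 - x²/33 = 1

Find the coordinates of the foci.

(0, -17) and (0, 17)

Center (0, 0). The positive term is the y-term, so the transverse axis is vertical; a² = 256, b² = 33.
c² = a² + b² = 256 + 33 = 289, so c = 17.
Foci lie on the vertical axis through the center: (h, k ± c).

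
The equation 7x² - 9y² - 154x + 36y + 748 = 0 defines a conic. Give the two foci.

Collect terms: 7(x² - 22x) -9(y² - 4y) = -748
Complete the square in x and y: 7(x - 11)² -9(y - 2)² = -748 + 847 - 36 = 63
Divide by 63: (x - 11)²/9 - (y - 2)²/7 = 1
Hyperbola, center (11, 2), transverse axis horizontal; a² = 9, b² = 7.
c² = a² + b² = 9 + 7 = 16, so c = 4.
Foci lie on the horizontal axis through the center: (h ± c, k).

(7, 2) and (15, 2)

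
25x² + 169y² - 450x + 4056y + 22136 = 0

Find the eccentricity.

Collect terms: 25(x² - 18x) + 169(y² + 24y) = -22136
Complete the square: 25(x - 9)² + 169(y + 12)² = -22136 + 2025 + 24336 = 4225
Divide through by 4225 to get (x - 9)²/169 + (y + 12)²/25 = 1.
Ellipse, center (9, -12), major axis horizontal; a² = 169, b² = 25.
c² = a² - b² = 144, so c = 12.
e = c/a = 12/13.

e = 12/13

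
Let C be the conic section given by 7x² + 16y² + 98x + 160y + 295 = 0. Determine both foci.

Group the x- and y-terms: 7(x² + 14x) + 16(y² + 10y) = -295
Complete the square in x and y: 7(x + 7)² + 16(y + 5)² = -295 + 343 + 400 = 448
Divide through by 448 to get (x + 7)²/64 + (y + 5)²/28 = 1.
Ellipse, center (-7, -5), major axis horizontal; a² = 64, b² = 28.
c² = a² - b² = 64 - 28 = 36, so c = 6.
Foci lie on the horizontal axis through the center: (h ± c, k).

(-13, -5) and (-1, -5)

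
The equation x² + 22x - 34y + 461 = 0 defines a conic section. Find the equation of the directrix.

Only x is squared. Complete the square in x: (x + 11)² = 34(y - 10).
Vertex (-11, 10); 4p = 34 so p = 17/2. Opens up.
Directrix is the horizontal line y = k − p = 10 − (17/2) = 3/2.

y = 3/2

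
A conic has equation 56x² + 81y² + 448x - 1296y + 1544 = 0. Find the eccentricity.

Group the x- and y-terms: 56(x² + 8x) + 81(y² - 16y) = -1544
Complete the square: 56(x + 4)² + 81(y - 8)² = -1544 + 896 + 5184 = 4536
Divide by 4536: (x + 4)²/81 + (y - 8)²/56 = 1
Ellipse, center (-4, 8), major axis horizontal; a² = 81, b² = 56.
c² = a² - b² = 25, so c = 5.
e = c/a = 5/9.

e = 5/9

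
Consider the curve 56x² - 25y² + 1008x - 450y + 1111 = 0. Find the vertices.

Group the x- and y-terms: 56(x² + 18x) -25(y² + 18y) = -1111
56(x + 9)² -25(y + 9)² = -1111 + 4536 - 2025 = 1400
Dividing both sides by 1400: (x + 9)²/25 - (y + 9)²/56 = 1
Hyperbola, center (-9, -9), transverse axis horizontal; a² = 25, b² = 56.
a = 5. Vertices at (h ± a, k).

(-14, -9) and (-4, -9)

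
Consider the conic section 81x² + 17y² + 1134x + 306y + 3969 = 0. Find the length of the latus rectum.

34/9

81(x² + 14x) + 17(y² + 18y) = -3969
Complete the square: 81(x + 7)² + 17(y + 9)² = -3969 + 3969 + 1377 = 1377
Divide through by 1377 to get (x + 7)²/17 + (y + 9)²/81 = 1.
Ellipse, center (-7, -9), major axis vertical; a² = 81, b² = 17.
Latus rectum length = 2b²/a = 2·17/9 = 34/9.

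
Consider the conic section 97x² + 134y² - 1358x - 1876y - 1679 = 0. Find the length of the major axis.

Group the x- and y-terms: 97(x² - 14x) + 134(y² - 14y) = 1679
Complete the square in x and y: 97(x - 7)² + 134(y - 7)² = 1679 + 4753 + 6566 = 12998
Divide through by 12998 to get (x - 7)²/134 + (y - 7)²/97 = 1.
Ellipse, center (7, 7), major axis horizontal; a² = 134, b² = 97.
a² = 134 so a = √134; the major axis has length 2a = 2√134.

2√134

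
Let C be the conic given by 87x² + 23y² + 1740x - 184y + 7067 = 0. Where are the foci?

(-10, -4) and (-10, 12)

Group the x- and y-terms: 87(x² + 20x) + 23(y² - 8y) = -7067
87(x + 10)² + 23(y - 4)² = -7067 + 8700 + 368 = 2001
Divide through by 2001 to get (x + 10)²/23 + (y - 4)²/87 = 1.
Ellipse, center (-10, 4), major axis vertical; a² = 87, b² = 23.
c² = a² - b² = 87 - 23 = 64, so c = 8.
Foci lie on the vertical axis through the center: (h, k ± c).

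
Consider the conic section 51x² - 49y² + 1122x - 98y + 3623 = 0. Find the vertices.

Collect terms: 51(x² + 22x) -49(y² + 2y) = -3623
Completing the square gives 51(x + 11)² -49(y + 1)² = -3623 + 6171 - 49 = 2499.
Divide through by 2499 to get (x + 11)²/49 - (y + 1)²/51 = 1.
Hyperbola, center (-11, -1), transverse axis horizontal; a² = 49, b² = 51.
a = 7. Vertices at (h ± a, k).

(-18, -1) and (-4, -1)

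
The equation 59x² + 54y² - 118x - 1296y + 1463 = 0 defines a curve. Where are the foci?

Group: 59(x² - 2x) + 54(y² - 24y) = -1463
59(x - 1)² + 54(y - 12)² = -1463 + 59 + 7776 = 6372
Divide through by 6372 to get (x - 1)²/108 + (y - 12)²/118 = 1.
Ellipse, center (1, 12), major axis vertical; a² = 118, b² = 108.
c² = a² - b² = 118 - 108 = 10, so c = √10.
Foci lie on the vertical axis through the center: (h, k ± c).

(1, 12 - √10) and (1, 12 + √10)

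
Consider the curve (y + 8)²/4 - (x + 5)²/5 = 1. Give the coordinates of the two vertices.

(-5, -10) and (-5, -6)

Center (-5, -8). The positive term is the y-term, so the transverse axis is vertical; a² = 4, b² = 5.
a = 2. Vertices at (h, k ± a).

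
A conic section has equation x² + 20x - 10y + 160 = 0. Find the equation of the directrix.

Only x is squared. Complete the square in x: (x + 10)² = 10(y - 6).
Vertex (-10, 6); 4p = 10 so p = 5/2. Opens up.
Directrix is the horizontal line y = k − p = 6 − (5/2) = 7/2.

y = 7/2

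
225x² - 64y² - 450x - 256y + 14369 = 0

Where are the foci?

(1, -19) and (1, 15)

Collect terms: 225(x² - 2x) -64(y² + 4y) = -14369
Complete the square: 225(x - 1)² -64(y + 2)² = -14369 + 225 - 256 = -14400
Divide by -14400: (y + 2)²/225 - (x - 1)²/64 = 1
Hyperbola, center (1, -2), transverse axis vertical; a² = 225, b² = 64.
c² = a² + b² = 225 + 64 = 289, so c = 17.
Foci lie on the vertical axis through the center: (h, k ± c).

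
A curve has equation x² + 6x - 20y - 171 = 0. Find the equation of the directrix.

Only x is squared. Complete the square in x: (x + 3)² = 20(y + 9).
Vertex (-3, -9); 4p = 20 so p = 5. Opens up.
Directrix is the horizontal line y = k − p = -9 − (5) = -14.

y = -14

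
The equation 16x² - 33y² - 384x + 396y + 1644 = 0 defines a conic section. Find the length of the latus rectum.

33/2

Rearranging, 16(x² - 24x) -33(y² - 12y) = -1644.
Complete the square: 16(x - 12)² -33(y - 6)² = -1644 + 2304 - 1188 = -528
Dividing both sides by -528: (y - 6)²/16 - (x - 12)²/33 = 1
Hyperbola, center (12, 6), transverse axis vertical; a² = 16, b² = 33.
Latus rectum length = 2b²/a = 2·33/4 = 33/2.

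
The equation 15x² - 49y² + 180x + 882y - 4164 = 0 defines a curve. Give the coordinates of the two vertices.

(-13, 9) and (1, 9)

Collect terms: 15(x² + 12x) -49(y² - 18y) = 4164
15(x + 6)² -49(y - 9)² = 4164 + 540 - 3969 = 735
Divide by 735: (x + 6)²/49 - (y - 9)²/15 = 1
Hyperbola, center (-6, 9), transverse axis horizontal; a² = 49, b² = 15.
a = 7. Vertices at (h ± a, k).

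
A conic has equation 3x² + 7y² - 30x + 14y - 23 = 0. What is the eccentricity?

e = 2√7/7

3(x² - 10x) + 7(y² + 2y) = 23
Complete the square: 3(x - 5)² + 7(y + 1)² = 23 + 75 + 7 = 105
Divide by 105: (x - 5)²/35 + (y + 1)²/15 = 1
Ellipse, center (5, -1), major axis horizontal; a² = 35, b² = 15.
c² = a² - b² = 20, so c = 2√5.
e = c/a = 2√5/√35 = 2√7/7.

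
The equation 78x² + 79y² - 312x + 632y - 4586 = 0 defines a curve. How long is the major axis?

2√79

Group: 78(x² - 4x) + 79(y² + 8y) = 4586
78(x - 2)² + 79(y + 4)² = 4586 + 312 + 1264 = 6162
Divide by 6162: (x - 2)²/79 + (y + 4)²/78 = 1
Ellipse, center (2, -4), major axis horizontal; a² = 79, b² = 78.
a² = 79 so a = √79; the major axis has length 2a = 2√79.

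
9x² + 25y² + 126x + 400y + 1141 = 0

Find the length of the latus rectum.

Group the x- and y-terms: 9(x² + 14x) + 25(y² + 16y) = -1141
Complete the square: 9(x + 7)² + 25(y + 8)² = -1141 + 441 + 1600 = 900
Divide through by 900 to get (x + 7)²/100 + (y + 8)²/36 = 1.
Ellipse, center (-7, -8), major axis horizontal; a² = 100, b² = 36.
Latus rectum length = 2b²/a = 2·36/10 = 36/5.

36/5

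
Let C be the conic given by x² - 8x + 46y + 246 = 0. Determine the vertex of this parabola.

Only x is squared. Complete the square in x: (x - 4)² = -46(y + 5).
Vertex (4, -5); 4p = -46 so p = -23/2. Opens down.

(4, -5)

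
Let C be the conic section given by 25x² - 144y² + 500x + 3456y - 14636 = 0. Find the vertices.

25(x² + 20x) -144(y² - 24y) = 14636
Completing the square gives 25(x + 10)² -144(y - 12)² = 14636 + 2500 - 20736 = -3600.
Dividing both sides by -3600: (y - 12)²/25 - (x + 10)²/144 = 1
Hyperbola, center (-10, 12), transverse axis vertical; a² = 25, b² = 144.
a = 5. Vertices at (h, k ± a).

(-10, 7) and (-10, 17)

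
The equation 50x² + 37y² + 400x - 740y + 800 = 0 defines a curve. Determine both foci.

Collect terms: 50(x² + 8x) + 37(y² - 20y) = -800
Completing the square gives 50(x + 4)² + 37(y - 10)² = -800 + 800 + 3700 = 3700.
Divide through by 3700 to get (x + 4)²/74 + (y - 10)²/100 = 1.
Ellipse, center (-4, 10), major axis vertical; a² = 100, b² = 74.
c² = a² - b² = 100 - 74 = 26, so c = √26.
Foci lie on the vertical axis through the center: (h, k ± c).

(-4, 10 - √26) and (-4, 10 + √26)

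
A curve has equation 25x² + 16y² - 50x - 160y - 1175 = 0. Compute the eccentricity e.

e = 3/5

Group the x- and y-terms: 25(x² - 2x) + 16(y² - 10y) = 1175
Completing the square gives 25(x - 1)² + 16(y - 5)² = 1175 + 25 + 400 = 1600.
Divide through by 1600 to get (x - 1)²/64 + (y - 5)²/100 = 1.
Ellipse, center (1, 5), major axis vertical; a² = 100, b² = 64.
c² = a² - b² = 36, so c = 6.
e = c/a = 6/10 = 3/5.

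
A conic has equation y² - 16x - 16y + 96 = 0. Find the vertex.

Only y is squared. Complete the square in y: (y - 8)² = 16(x - 2).
Vertex (2, 8); 4p = 16 so p = 4. Opens right.

(2, 8)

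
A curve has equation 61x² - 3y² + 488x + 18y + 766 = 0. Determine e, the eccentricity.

Rearranging, 61(x² + 8x) -3(y² - 6y) = -766.
Complete the square: 61(x + 4)² -3(y - 3)² = -766 + 976 - 27 = 183
Dividing both sides by 183: (x + 4)²/3 - (y - 3)²/61 = 1
Hyperbola, center (-4, 3), transverse axis horizontal; a² = 3, b² = 61.
c² = a² + b² = 64, so c = 8.
e = c/a = 8/√3 = 8√3/3.

e = 8√3/3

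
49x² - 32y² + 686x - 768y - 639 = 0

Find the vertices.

(-7, -19) and (-7, -5)

Rearranging, 49(x² + 14x) -32(y² + 24y) = 639.
Complete the square: 49(x + 7)² -32(y + 12)² = 639 + 2401 - 4608 = -1568
Divide by -1568: (y + 12)²/49 - (x + 7)²/32 = 1
Hyperbola, center (-7, -12), transverse axis vertical; a² = 49, b² = 32.
a = 7. Vertices at (h, k ± a).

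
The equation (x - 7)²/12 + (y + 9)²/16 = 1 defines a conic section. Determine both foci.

Center (7, -9). The larger denominator 16 sits under the y-term, so the major axis is vertical; a² = 16, b² = 12.
c² = a² - b² = 16 - 12 = 4, so c = 2.
Foci lie on the vertical axis through the center: (h, k ± c).

(7, -11) and (7, -7)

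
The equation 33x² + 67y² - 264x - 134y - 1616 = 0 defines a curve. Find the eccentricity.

Collect terms: 33(x² - 8x) + 67(y² - 2y) = 1616
Completing the square gives 33(x - 4)² + 67(y - 1)² = 1616 + 528 + 67 = 2211.
Divide by 2211: (x - 4)²/67 + (y - 1)²/33 = 1
Ellipse, center (4, 1), major axis horizontal; a² = 67, b² = 33.
c² = a² - b² = 34, so c = √34.
e = c/a = √34/√67 = √2278/67.

e = √2278/67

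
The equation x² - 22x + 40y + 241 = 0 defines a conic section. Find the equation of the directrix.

Only x is squared. Complete the square in x: (x - 11)² = -40(y + 3).
Vertex (11, -3); 4p = -40 so p = -10. Opens down.
Directrix is the horizontal line y = k − p = -3 − (-10) = 7.

y = 7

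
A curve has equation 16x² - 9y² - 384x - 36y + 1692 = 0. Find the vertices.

Collect terms: 16(x² - 24x) -9(y² + 4y) = -1692
Completing the square gives 16(x - 12)² -9(y + 2)² = -1692 + 2304 - 36 = 576.
Divide through by 576 to get (x - 12)²/36 - (y + 2)²/64 = 1.
Hyperbola, center (12, -2), transverse axis horizontal; a² = 36, b² = 64.
a = 6. Vertices at (h ± a, k).

(6, -2) and (18, -2)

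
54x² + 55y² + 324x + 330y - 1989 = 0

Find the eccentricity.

Rearranging, 54(x² + 6x) + 55(y² + 6y) = 1989.
Complete the square in x and y: 54(x + 3)² + 55(y + 3)² = 1989 + 486 + 495 = 2970
Divide by 2970: (x + 3)²/55 + (y + 3)²/54 = 1
Ellipse, center (-3, -3), major axis horizontal; a² = 55, b² = 54.
c² = a² - b² = 1, so c = 1.
e = c/a = 1/√55 = √55/55.

e = √55/55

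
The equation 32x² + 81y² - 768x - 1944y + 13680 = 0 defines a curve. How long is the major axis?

32(x² - 24x) + 81(y² - 24y) = -13680
Completing the square gives 32(x - 12)² + 81(y - 12)² = -13680 + 4608 + 11664 = 2592.
Dividing both sides by 2592: (x - 12)²/81 + (y - 12)²/32 = 1
Ellipse, center (12, 12), major axis horizontal; a² = 81, b² = 32.
a² = 81 so a = 9; the major axis has length 2a = 18.

18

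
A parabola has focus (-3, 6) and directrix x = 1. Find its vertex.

The vertex is the midpoint between the focus and the directrix along the axis of symmetry.
Axis is horizontal (directrix is vertical). Vertex x-coordinate = (-3 + 1)/2 = -1; y-coordinate = 6.

(-1, 6)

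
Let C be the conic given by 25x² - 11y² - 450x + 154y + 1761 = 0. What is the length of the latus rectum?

22/5

Group the x- and y-terms: 25(x² - 18x) -11(y² - 14y) = -1761
Complete the square: 25(x - 9)² -11(y - 7)² = -1761 + 2025 - 539 = -275
Divide through by -275 to get (y - 7)²/25 - (x - 9)²/11 = 1.
Hyperbola, center (9, 7), transverse axis vertical; a² = 25, b² = 11.
Latus rectum length = 2b²/a = 2·11/5 = 22/5.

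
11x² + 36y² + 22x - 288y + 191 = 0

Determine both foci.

Rearranging, 11(x² + 2x) + 36(y² - 8y) = -191.
11(x + 1)² + 36(y - 4)² = -191 + 11 + 576 = 396
Divide by 396: (x + 1)²/36 + (y - 4)²/11 = 1
Ellipse, center (-1, 4), major axis horizontal; a² = 36, b² = 11.
c² = a² - b² = 36 - 11 = 25, so c = 5.
Foci lie on the horizontal axis through the center: (h ± c, k).

(-6, 4) and (4, 4)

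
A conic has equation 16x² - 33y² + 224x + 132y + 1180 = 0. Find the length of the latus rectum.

16(x² + 14x) -33(y² - 4y) = -1180
Complete the square in x and y: 16(x + 7)² -33(y - 2)² = -1180 + 784 - 132 = -528
Divide through by -528 to get (y - 2)²/16 - (x + 7)²/33 = 1.
Hyperbola, center (-7, 2), transverse axis vertical; a² = 16, b² = 33.
Latus rectum length = 2b²/a = 2·33/4 = 33/2.

33/2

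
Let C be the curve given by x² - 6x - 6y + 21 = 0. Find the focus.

(3, 7/2)

Only x is squared. Complete the square in x: (x - 3)² = 6(y - 2).
Vertex (3, 2); 4p = 6 so p = 3/2. Opens up.
Focus is p units from the vertex along the axis: (h, k + p).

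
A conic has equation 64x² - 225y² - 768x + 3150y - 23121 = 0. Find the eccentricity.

e = 17/15

Rearranging, 64(x² - 12x) -225(y² - 14y) = 23121.
Completing the square gives 64(x - 6)² -225(y - 7)² = 23121 + 2304 - 11025 = 14400.
Divide through by 14400 to get (x - 6)²/225 - (y - 7)²/64 = 1.
Hyperbola, center (6, 7), transverse axis horizontal; a² = 225, b² = 64.
c² = a² + b² = 289, so c = 17.
e = c/a = 17/15.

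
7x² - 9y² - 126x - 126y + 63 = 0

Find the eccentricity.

e = 4/3

Group: 7(x² - 18x) -9(y² + 14y) = -63
7(x - 9)² -9(y + 7)² = -63 + 567 - 441 = 63
Divide through by 63 to get (x - 9)²/9 - (y + 7)²/7 = 1.
Hyperbola, center (9, -7), transverse axis horizontal; a² = 9, b² = 7.
c² = a² + b² = 16, so c = 4.
e = c/a = 4/3.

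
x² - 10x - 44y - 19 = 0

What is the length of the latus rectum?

Only x is squared. Complete the square in x: (x - 5)² = 44(y + 1).
Vertex (5, -1); 4p = 44 so p = 11. Opens up.
Latus rectum length = |4p| = 44.

44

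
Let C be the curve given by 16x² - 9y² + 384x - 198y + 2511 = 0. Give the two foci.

16(x² + 24x) -9(y² + 22y) = -2511
16(x + 12)² -9(y + 11)² = -2511 + 2304 - 1089 = -1296
Divide through by -1296 to get (y + 11)²/144 - (x + 12)²/81 = 1.
Hyperbola, center (-12, -11), transverse axis vertical; a² = 144, b² = 81.
c² = a² + b² = 144 + 81 = 225, so c = 15.
Foci lie on the vertical axis through the center: (h, k ± c).

(-12, -26) and (-12, 4)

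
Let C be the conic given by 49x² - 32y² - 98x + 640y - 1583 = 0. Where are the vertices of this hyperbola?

(1, 3) and (1, 17)

Group the x- and y-terms: 49(x² - 2x) -32(y² - 20y) = 1583
Complete the square: 49(x - 1)² -32(y - 10)² = 1583 + 49 - 3200 = -1568
Dividing both sides by -1568: (y - 10)²/49 - (x - 1)²/32 = 1
Hyperbola, center (1, 10), transverse axis vertical; a² = 49, b² = 32.
a = 7. Vertices at (h, k ± a).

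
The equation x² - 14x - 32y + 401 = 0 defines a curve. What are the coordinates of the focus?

Only x is squared. Complete the square in x: (x - 7)² = 32(y - 11).
Vertex (7, 11); 4p = 32 so p = 8. Opens up.
Focus is p units from the vertex along the axis: (h, k + p).

(7, 19)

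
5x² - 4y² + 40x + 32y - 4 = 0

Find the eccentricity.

Rearranging, 5(x² + 8x) -4(y² - 8y) = 4.
5(x + 4)² -4(y - 4)² = 4 + 80 - 64 = 20
Divide through by 20 to get (x + 4)²/4 - (y - 4)²/5 = 1.
Hyperbola, center (-4, 4), transverse axis horizontal; a² = 4, b² = 5.
c² = a² + b² = 9, so c = 3.
e = c/a = 3/2.

e = 3/2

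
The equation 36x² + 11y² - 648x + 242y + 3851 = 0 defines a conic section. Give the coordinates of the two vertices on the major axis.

Collect terms: 36(x² - 18x) + 11(y² + 22y) = -3851
36(x - 9)² + 11(y + 11)² = -3851 + 2916 + 1331 = 396
Dividing both sides by 396: (x - 9)²/11 + (y + 11)²/36 = 1
Ellipse, center (9, -11), major axis vertical; a² = 36, b² = 11.
a = 6. Vertices at (h, k ± a).

(9, -17) and (9, -5)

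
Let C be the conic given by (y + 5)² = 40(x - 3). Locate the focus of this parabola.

(13, -5)

Vertex (3, -5); 4p = 40 so p = 10. Opens right.
Focus is p units from the vertex along the axis: (h + p, k).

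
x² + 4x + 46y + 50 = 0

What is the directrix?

y = 21/2

Only x is squared. Complete the square in x: (x + 2)² = -46(y + 1).
Vertex (-2, -1); 4p = -46 so p = -23/2. Opens down.
Directrix is the horizontal line y = k − p = -1 − (-23/2) = 21/2.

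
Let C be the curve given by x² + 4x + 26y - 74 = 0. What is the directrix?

Only x is squared. Complete the square in x: (x + 2)² = -26(y - 3).
Vertex (-2, 3); 4p = -26 so p = -13/2. Opens down.
Directrix is the horizontal line y = k − p = 3 − (-13/2) = 19/2.

y = 19/2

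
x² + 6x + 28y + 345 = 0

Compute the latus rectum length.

Only x is squared. Complete the square in x: (x + 3)² = -28(y + 12).
Vertex (-3, -12); 4p = -28 so p = -7. Opens down.
Latus rectum length = |4p| = 28.

28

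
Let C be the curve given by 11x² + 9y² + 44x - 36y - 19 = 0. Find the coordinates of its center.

Collect terms: 11(x² + 4x) + 9(y² - 4y) = 19
Completing the square gives 11(x + 2)² + 9(y - 2)² = 19 + 44 + 36 = 99.
Divide by 99: (x + 2)²/9 + (y - 2)²/11 = 1
Ellipse with center (-2, 2).

(-2, 2)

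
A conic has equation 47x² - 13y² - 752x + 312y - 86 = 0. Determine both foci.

(8 - 2√30, 12) and (8 + 2√30, 12)

Group the x- and y-terms: 47(x² - 16x) -13(y² - 24y) = 86
Complete the square: 47(x - 8)² -13(y - 12)² = 86 + 3008 - 1872 = 1222
Divide through by 1222 to get (x - 8)²/26 - (y - 12)²/94 = 1.
Hyperbola, center (8, 12), transverse axis horizontal; a² = 26, b² = 94.
c² = a² + b² = 26 + 94 = 120, so c = 2√30.
Foci lie on the horizontal axis through the center: (h ± c, k).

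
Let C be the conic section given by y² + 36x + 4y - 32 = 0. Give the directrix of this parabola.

x = 10

Only y is squared. Complete the square in y: (y + 2)² = -36(x - 1).
Vertex (1, -2); 4p = -36 so p = -9. Opens left.
Directrix is the vertical line x = h − p = 1 − (-9) = 10.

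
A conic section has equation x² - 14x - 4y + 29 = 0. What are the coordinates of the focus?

Only x is squared. Complete the square in x: (x - 7)² = 4(y + 5).
Vertex (7, -5); 4p = 4 so p = 1. Opens up.
Focus is p units from the vertex along the axis: (h, k + p).

(7, -4)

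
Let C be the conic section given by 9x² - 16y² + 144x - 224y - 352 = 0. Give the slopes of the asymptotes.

Collect terms: 9(x² + 16x) -16(y² + 14y) = 352
Complete the square in x and y: 9(x + 8)² -16(y + 7)² = 352 + 576 - 784 = 144
Divide by 144: (x + 8)²/16 - (y + 7)²/9 = 1
Hyperbola, center (-8, -7), transverse axis horizontal; a² = 16, b² = 9.
For a horizontal hyperbola the asymptotes have slope ±b/a.
Here that is ±3/4.

3/4 and -3/4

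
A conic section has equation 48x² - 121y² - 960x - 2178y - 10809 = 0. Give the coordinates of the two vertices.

(-1, -9) and (21, -9)

Rearranging, 48(x² - 20x) -121(y² + 18y) = 10809.
Complete the square in x and y: 48(x - 10)² -121(y + 9)² = 10809 + 4800 - 9801 = 5808
Dividing both sides by 5808: (x - 10)²/121 - (y + 9)²/48 = 1
Hyperbola, center (10, -9), transverse axis horizontal; a² = 121, b² = 48.
a = 11. Vertices at (h ± a, k).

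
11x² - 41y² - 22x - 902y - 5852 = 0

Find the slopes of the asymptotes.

√451/41 and -√451/41

11(x² - 2x) -41(y² + 22y) = 5852
11(x - 1)² -41(y + 11)² = 5852 + 11 - 4961 = 902
Divide by 902: (x - 1)²/82 - (y + 11)²/22 = 1
Hyperbola, center (1, -11), transverse axis horizontal; a² = 82, b² = 22.
For a horizontal hyperbola the asymptotes have slope ±b/a.
Here that is ±√22/√82 = ±√451/41.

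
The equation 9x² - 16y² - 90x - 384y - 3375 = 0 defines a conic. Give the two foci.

(-10, -12) and (20, -12)

9(x² - 10x) -16(y² + 24y) = 3375
Completing the square gives 9(x - 5)² -16(y + 12)² = 3375 + 225 - 2304 = 1296.
Divide through by 1296 to get (x - 5)²/144 - (y + 12)²/81 = 1.
Hyperbola, center (5, -12), transverse axis horizontal; a² = 144, b² = 81.
c² = a² + b² = 144 + 81 = 225, so c = 15.
Foci lie on the horizontal axis through the center: (h ± c, k).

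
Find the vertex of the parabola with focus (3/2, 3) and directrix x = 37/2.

The vertex is the midpoint between the focus and the directrix along the axis of symmetry.
Axis is horizontal (directrix is vertical). Vertex x-coordinate = (3/2 + 37/2)/2 = 10; y-coordinate = 3.

(10, 3)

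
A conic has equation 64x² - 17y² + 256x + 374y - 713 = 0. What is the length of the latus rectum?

17/4

64(x² + 4x) -17(y² - 22y) = 713
Complete the square: 64(x + 2)² -17(y - 11)² = 713 + 256 - 2057 = -1088
Divide by -1088: (y - 11)²/64 - (x + 2)²/17 = 1
Hyperbola, center (-2, 11), transverse axis vertical; a² = 64, b² = 17.
Latus rectum length = 2b²/a = 2·17/8 = 17/4.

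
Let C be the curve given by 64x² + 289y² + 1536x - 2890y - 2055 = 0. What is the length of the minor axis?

16

Group the x- and y-terms: 64(x² + 24x) + 289(y² - 10y) = 2055
Complete the square: 64(x + 12)² + 289(y - 5)² = 2055 + 9216 + 7225 = 18496
Divide through by 18496 to get (x + 12)²/289 + (y - 5)²/64 = 1.
Ellipse, center (-12, 5), major axis horizontal; a² = 289, b² = 64.
b² = 64 so b = 8; the minor axis has length 2b = 16.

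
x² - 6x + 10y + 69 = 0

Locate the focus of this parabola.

Only x is squared. Complete the square in x: (x - 3)² = -10(y + 6).
Vertex (3, -6); 4p = -10 so p = -5/2. Opens down.
Focus is p units from the vertex along the axis: (h, k + p).

(3, -17/2)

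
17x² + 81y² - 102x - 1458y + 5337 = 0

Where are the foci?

17(x² - 6x) + 81(y² - 18y) = -5337
17(x - 3)² + 81(y - 9)² = -5337 + 153 + 6561 = 1377
Divide through by 1377 to get (x - 3)²/81 + (y - 9)²/17 = 1.
Ellipse, center (3, 9), major axis horizontal; a² = 81, b² = 17.
c² = a² - b² = 81 - 17 = 64, so c = 8.
Foci lie on the horizontal axis through the center: (h ± c, k).

(-5, 9) and (11, 9)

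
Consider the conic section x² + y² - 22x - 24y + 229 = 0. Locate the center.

Collect terms: (x² - 22x) + (y² - 24y) = -229
(x - 11)² + (y - 12)² = -229 + 121 + 144 = 36
So (x - 11)² + (y - 12)² = 36.
Circle centered at (11, 12) with r² = 36.

(11, 12)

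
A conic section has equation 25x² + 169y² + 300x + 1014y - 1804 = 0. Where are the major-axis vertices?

(-19, -3) and (7, -3)

25(x² + 12x) + 169(y² + 6y) = 1804
25(x + 6)² + 169(y + 3)² = 1804 + 900 + 1521 = 4225
Divide through by 4225 to get (x + 6)²/169 + (y + 3)²/25 = 1.
Ellipse, center (-6, -3), major axis horizontal; a² = 169, b² = 25.
a = 13. Vertices at (h ± a, k).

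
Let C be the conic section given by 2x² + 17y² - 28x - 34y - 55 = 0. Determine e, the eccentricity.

e = √255/17

2(x² - 14x) + 17(y² - 2y) = 55
2(x - 7)² + 17(y - 1)² = 55 + 98 + 17 = 170
Divide through by 170 to get (x - 7)²/85 + (y - 1)²/10 = 1.
Ellipse, center (7, 1), major axis horizontal; a² = 85, b² = 10.
c² = a² - b² = 75, so c = 5√3.
e = c/a = 5√3/√85 = √255/17.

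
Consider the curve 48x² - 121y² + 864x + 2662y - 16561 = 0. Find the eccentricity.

e = 13/11

48(x² + 18x) -121(y² - 22y) = 16561
48(x + 9)² -121(y - 11)² = 16561 + 3888 - 14641 = 5808
Dividing both sides by 5808: (x + 9)²/121 - (y - 11)²/48 = 1
Hyperbola, center (-9, 11), transverse axis horizontal; a² = 121, b² = 48.
c² = a² + b² = 169, so c = 13.
e = c/a = 13/11.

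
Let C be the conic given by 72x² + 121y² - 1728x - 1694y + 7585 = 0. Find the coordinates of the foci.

(5, 7) and (19, 7)

72(x² - 24x) + 121(y² - 14y) = -7585
Complete the square in x and y: 72(x - 12)² + 121(y - 7)² = -7585 + 10368 + 5929 = 8712
Divide through by 8712 to get (x - 12)²/121 + (y - 7)²/72 = 1.
Ellipse, center (12, 7), major axis horizontal; a² = 121, b² = 72.
c² = a² - b² = 121 - 72 = 49, so c = 7.
Foci lie on the horizontal axis through the center: (h ± c, k).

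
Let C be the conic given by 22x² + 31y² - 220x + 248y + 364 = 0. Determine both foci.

(2, -4) and (8, -4)

Group: 22(x² - 10x) + 31(y² + 8y) = -364
Complete the square in x and y: 22(x - 5)² + 31(y + 4)² = -364 + 550 + 496 = 682
Divide by 682: (x - 5)²/31 + (y + 4)²/22 = 1
Ellipse, center (5, -4), major axis horizontal; a² = 31, b² = 22.
c² = a² - b² = 31 - 22 = 9, so c = 3.
Foci lie on the horizontal axis through the center: (h ± c, k).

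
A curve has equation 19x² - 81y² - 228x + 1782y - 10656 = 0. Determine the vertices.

(-3, 11) and (15, 11)

Group: 19(x² - 12x) -81(y² - 22y) = 10656
Complete the square: 19(x - 6)² -81(y - 11)² = 10656 + 684 - 9801 = 1539
Dividing both sides by 1539: (x - 6)²/81 - (y - 11)²/19 = 1
Hyperbola, center (6, 11), transverse axis horizontal; a² = 81, b² = 19.
a = 9. Vertices at (h ± a, k).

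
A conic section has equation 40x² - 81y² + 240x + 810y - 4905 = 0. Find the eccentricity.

Collect terms: 40(x² + 6x) -81(y² - 10y) = 4905
Completing the square gives 40(x + 3)² -81(y - 5)² = 4905 + 360 - 2025 = 3240.
Divide through by 3240 to get (x + 3)²/81 - (y - 5)²/40 = 1.
Hyperbola, center (-3, 5), transverse axis horizontal; a² = 81, b² = 40.
c² = a² + b² = 121, so c = 11.
e = c/a = 11/9.

e = 11/9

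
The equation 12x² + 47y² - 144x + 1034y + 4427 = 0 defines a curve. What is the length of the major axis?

2√141

12(x² - 12x) + 47(y² + 22y) = -4427
Complete the square in x and y: 12(x - 6)² + 47(y + 11)² = -4427 + 432 + 5687 = 1692
Divide through by 1692 to get (x - 6)²/141 + (y + 11)²/36 = 1.
Ellipse, center (6, -11), major axis horizontal; a² = 141, b² = 36.
a² = 141 so a = √141; the major axis has length 2a = 2√141.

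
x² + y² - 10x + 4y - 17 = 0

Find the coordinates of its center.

Collect terms: (x² - 10x) + (y² + 4y) = 17
Completing the square gives (x - 5)² + (y + 2)² = 17 + 25 + 4 = 46.
So (x - 5)² + (y + 2)² = 46.
Circle centered at (5, -2) with r² = 46.

(5, -2)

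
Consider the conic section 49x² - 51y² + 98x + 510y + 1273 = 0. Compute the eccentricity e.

e = 10/7

Rearranging, 49(x² + 2x) -51(y² - 10y) = -1273.
Complete the square: 49(x + 1)² -51(y - 5)² = -1273 + 49 - 1275 = -2499
Divide through by -2499 to get (y - 5)²/49 - (x + 1)²/51 = 1.
Hyperbola, center (-1, 5), transverse axis vertical; a² = 49, b² = 51.
c² = a² + b² = 100, so c = 10.
e = c/a = 10/7.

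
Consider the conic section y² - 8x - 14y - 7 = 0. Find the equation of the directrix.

x = -9

Only y is squared. Complete the square in y: (y - 7)² = 8(x + 7).
Vertex (-7, 7); 4p = 8 so p = 2. Opens right.
Directrix is the vertical line x = h − p = -7 − (2) = -9.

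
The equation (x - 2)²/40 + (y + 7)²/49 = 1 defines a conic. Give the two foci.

(2, -10) and (2, -4)

Center (2, -7). The larger denominator 49 sits under the y-term, so the major axis is vertical; a² = 49, b² = 40.
c² = a² - b² = 49 - 40 = 9, so c = 3.
Foci lie on the vertical axis through the center: (h, k ± c).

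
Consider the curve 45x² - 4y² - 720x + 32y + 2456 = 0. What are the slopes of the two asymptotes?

3√5/2 and -3√5/2

Rearranging, 45(x² - 16x) -4(y² - 8y) = -2456.
Complete the square: 45(x - 8)² -4(y - 4)² = -2456 + 2880 - 64 = 360
Divide through by 360 to get (x - 8)²/8 - (y - 4)²/90 = 1.
Hyperbola, center (8, 4), transverse axis horizontal; a² = 8, b² = 90.
For a horizontal hyperbola the asymptotes have slope ±b/a.
Here that is ±3√10/2√2 = ±3√5/2.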